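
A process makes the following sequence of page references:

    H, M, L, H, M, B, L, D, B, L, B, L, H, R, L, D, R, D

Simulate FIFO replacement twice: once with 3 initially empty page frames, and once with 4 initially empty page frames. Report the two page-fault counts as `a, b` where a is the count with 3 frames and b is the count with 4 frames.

9, 8

3 frames: F F F . . F . F . . . . F F F F . . → 9 faults.
4 frames: F F F . . F . F . . . . F F F . . . → 8 faults.
8 < 9: adding a frame reduced faults, as is typical.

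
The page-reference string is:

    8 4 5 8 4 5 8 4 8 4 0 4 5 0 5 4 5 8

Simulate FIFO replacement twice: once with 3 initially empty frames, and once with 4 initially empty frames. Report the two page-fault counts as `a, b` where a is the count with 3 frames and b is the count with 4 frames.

5, 4

3 frames: F F F . . . . . . . F . . . . . . F → 5 faults.
4 frames: F F F . . . . . . . F . . . . . . . → 4 faults.
4 < 5: adding a frame reduced faults, as is typical.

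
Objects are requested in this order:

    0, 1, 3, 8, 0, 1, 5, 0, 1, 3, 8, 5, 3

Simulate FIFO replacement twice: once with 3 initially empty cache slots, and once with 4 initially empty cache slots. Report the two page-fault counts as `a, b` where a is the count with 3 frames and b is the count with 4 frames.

3 frames: F F F F F F F . . F F . . → 9 faults.
4 frames: F F F F . . F F F F F F . → 10 faults.
10 > 9: adding a frame increased faults — Belady's anomaly.

9, 10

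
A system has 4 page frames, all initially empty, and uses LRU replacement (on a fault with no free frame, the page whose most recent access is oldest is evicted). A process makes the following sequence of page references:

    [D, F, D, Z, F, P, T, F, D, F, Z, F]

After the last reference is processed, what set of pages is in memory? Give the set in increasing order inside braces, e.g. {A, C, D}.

D → miss, frames [D]
F → miss, frames [D, F]
D → hit
Z → miss, frames [F, D, Z]
F → hit
P → miss, frames [D, Z, F, P]
T → miss, evict D, frames [Z, F, P, T]
F → hit
D → miss, evict Z, frames [P, T, F, D]
F → hit
Z → miss, evict P, frames [T, D, F, Z]
F → hit

{D, F, T, Z}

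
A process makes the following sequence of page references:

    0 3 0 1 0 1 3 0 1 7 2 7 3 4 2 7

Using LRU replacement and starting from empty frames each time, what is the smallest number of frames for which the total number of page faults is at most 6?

f=1: 16 faults
f=2: 12 faults
f=3: 9 faults
f=4: 7 faults
f=5: 6 faults
f=6: 6 faults
Smallest f with faults ≤ 6 is 5.

5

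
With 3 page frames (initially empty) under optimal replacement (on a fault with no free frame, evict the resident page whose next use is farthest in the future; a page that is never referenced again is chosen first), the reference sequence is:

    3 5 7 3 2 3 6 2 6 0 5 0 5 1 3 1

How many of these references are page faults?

3 → miss, frames [3]
5 → miss, frames [3, 5]
7 → miss, frames [3, 5, 7]
3 → hit
2 → miss, evict 7, frames [3, 5, 2]
3 → hit
6 → miss, evict 3, frames [5, 2, 6]
2 → hit
6 → hit
0 → miss, evict 6, frames [5, 2, 0]
5 → hit
0 → hit
5 → hit
1 → miss, evict 0, frames [5, 2, 1]
3 → miss, evict 2, frames [5, 1, 3]
1 → hit
Page faults: 8.

8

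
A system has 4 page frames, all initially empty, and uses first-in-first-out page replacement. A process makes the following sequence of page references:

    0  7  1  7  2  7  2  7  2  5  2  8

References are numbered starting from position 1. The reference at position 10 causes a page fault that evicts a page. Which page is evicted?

pos 1: 0 → miss, frames [0]
pos 2: 7 → miss, frames [0, 7]
pos 3: 1 → miss, frames [0, 7, 1]
pos 4: 7 → hit
pos 5: 2 → miss, frames [0, 7, 1, 2]
pos 6: 7 → hit
pos 7: 2 → hit
pos 8: 7 → hit
pos 9: 2 → hit
pos 10: 5 → miss, evict 0, frames [7, 1, 2, 5]
At position 10, page 0 is evicted.

0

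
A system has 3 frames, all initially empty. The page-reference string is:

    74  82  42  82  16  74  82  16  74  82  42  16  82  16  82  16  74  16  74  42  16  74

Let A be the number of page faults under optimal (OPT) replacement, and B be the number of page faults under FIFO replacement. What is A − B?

Under OPT: F F F . F . . . . . F . . . . . F . . . . . → 6 faults.
Under FIFO: F F F . F F F . . . F F . . . . F . . . . . → 9 faults.
A − B = 6 − 9 = -3.

-3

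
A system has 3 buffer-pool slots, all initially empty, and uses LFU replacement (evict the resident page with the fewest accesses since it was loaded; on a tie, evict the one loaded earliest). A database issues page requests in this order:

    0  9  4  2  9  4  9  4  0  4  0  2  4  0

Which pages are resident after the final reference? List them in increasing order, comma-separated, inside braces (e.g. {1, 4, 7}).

0 → fault, frames {0}
9 → fault, frames {0,9}
4 → fault, frames {0,9,4}
2 → fault, evict 0, frames {9,4,2}
9 → hit
4 → hit
9 → hit
4 → hit
0 → fault, evict 2, frames {9,4,0}
4 → hit
0 → hit
2 → fault, evict 0, frames {9,4,2}
4 → hit
0 → fault, evict 2, frames {9,4,0}

{0, 4, 9}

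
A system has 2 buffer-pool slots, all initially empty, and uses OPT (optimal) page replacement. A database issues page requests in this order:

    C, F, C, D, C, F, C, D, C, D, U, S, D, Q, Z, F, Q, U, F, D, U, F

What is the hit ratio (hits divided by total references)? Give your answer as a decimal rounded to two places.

0.41

C -> fault, frames (C)
F -> fault, frames (C F)
C -> hit
D -> fault, evict F, frames (C D)
C -> hit
F -> fault, evict D, frames (C F)
C -> hit
D -> fault, evict F, frames (C D)
C -> hit
D -> hit
U -> fault, evict C, frames (D U)
S -> fault, evict U, frames (D S)
D -> hit
Q -> fault, evict S, frames (D Q)
Z -> fault, evict D, frames (Q Z)
F -> fault, evict Z, frames (Q F)
Q -> hit
U -> fault, evict Q, frames (F U)
F -> hit
D -> fault, evict F, frames (U D)
U -> hit
F -> fault, evict D, frames (U F)
Hits: 9 of 22 references → 9/22 = 0.4091.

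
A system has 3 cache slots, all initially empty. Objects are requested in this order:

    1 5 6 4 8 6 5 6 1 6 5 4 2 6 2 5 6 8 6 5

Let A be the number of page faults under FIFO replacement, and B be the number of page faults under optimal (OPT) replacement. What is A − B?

Under FIFO: F F F F F . F F F . . F F F . F . F . . → 13 faults.
Under OPT: F F F F F . . . F . . F F . . . . F . . → 9 faults.
A − B = 13 − 9 = 4.

4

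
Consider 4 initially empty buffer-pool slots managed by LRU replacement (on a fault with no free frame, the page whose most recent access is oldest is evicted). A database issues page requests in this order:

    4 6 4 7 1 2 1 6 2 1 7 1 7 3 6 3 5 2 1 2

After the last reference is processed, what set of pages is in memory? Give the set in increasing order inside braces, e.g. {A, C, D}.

4 → miss, frames [4]
6 → miss, frames [4, 6]
4 → hit
7 → miss, frames [6, 4, 7]
1 → miss, frames [6, 4, 7, 1]
2 → miss, evict 6, frames [4, 7, 1, 2]
1 → hit
6 → miss, evict 4, frames [7, 2, 1, 6]
2 → hit
1 → hit
7 → hit
1 → hit
7 → hit
3 → miss, evict 6, frames [2, 1, 7, 3]
6 → miss, evict 2, frames [1, 7, 3, 6]
3 → hit
5 → miss, evict 1, frames [7, 6, 3, 5]
2 → miss, evict 7, frames [6, 3, 5, 2]
1 → miss, evict 6, frames [3, 5, 2, 1]
2 → hit

{1, 2, 3, 5}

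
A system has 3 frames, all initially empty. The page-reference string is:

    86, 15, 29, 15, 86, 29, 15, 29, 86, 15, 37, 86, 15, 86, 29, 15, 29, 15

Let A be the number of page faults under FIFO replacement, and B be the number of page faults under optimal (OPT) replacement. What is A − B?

2

Under FIFO: F F F . . . . . . . F F F . F . . . → 7 faults.
Under OPT: F F F . . . . . . . F . . . F . . . → 5 faults.
A − B = 7 − 5 = 2.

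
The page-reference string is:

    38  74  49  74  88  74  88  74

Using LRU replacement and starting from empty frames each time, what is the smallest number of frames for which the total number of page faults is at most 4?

f=1: 8 faults
f=2: 4 faults
f=3: 4 faults
f=4: 4 faults
Smallest f with faults ≤ 4 is 2.

2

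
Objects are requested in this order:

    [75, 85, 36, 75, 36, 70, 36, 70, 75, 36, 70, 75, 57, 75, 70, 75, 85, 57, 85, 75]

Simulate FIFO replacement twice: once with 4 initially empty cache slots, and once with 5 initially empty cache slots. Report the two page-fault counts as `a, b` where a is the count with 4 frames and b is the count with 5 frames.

4 frames: F F F . . F . . . . . . F F . . F . . . → 7 faults.
5 frames: F F F . . F . . . . . . F . . . . . . . → 5 faults.
5 < 7: adding a frame reduced faults, as is typical.

7, 5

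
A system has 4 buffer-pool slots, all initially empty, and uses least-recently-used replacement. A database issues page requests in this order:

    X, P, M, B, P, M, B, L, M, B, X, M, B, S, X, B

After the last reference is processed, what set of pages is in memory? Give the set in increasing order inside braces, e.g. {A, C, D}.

X: miss, frames (X)
P: miss, frames (X P)
M: miss, frames (X P M)
B: miss, frames (X P M B)
P: hit
M: hit
B: hit
L: miss, evict X, frames (P M B L)
M: hit
B: hit
X: miss, evict P, frames (L M B X)
M: hit
B: hit
S: miss, evict L, frames (X M B S)
X: hit
B: hit

{B, M, S, X}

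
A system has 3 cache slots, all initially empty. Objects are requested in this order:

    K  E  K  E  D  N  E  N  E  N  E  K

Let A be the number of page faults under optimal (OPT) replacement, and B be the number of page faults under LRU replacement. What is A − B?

-1

Under OPT: F F . . F F . . . . . . → 4 faults.
Under LRU: F F . . F F . . . . . F → 5 faults.
A − B = 4 − 5 = -1.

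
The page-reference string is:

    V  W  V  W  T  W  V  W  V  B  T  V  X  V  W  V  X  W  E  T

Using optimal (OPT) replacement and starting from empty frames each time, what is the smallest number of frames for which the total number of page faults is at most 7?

f=1: 20 faults
f=2: 11 faults
f=3: 8 faults
f=4: 6 faults
f=5: 6 faults
f=6: 6 faults
Smallest f with faults ≤ 7 is 4.

4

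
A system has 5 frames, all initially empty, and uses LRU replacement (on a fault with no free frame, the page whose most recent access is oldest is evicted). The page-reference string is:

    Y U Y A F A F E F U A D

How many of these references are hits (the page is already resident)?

Y → miss, frames [Y]
U → miss, frames [Y, U]
Y → hit
A → miss, frames [U, Y, A]
F → miss, frames [U, Y, A, F]
A → hit
F → hit
E → miss, frames [U, Y, A, F, E]
F → hit
U → hit
A → hit
D → miss, evict Y, frames [E, F, U, A, D]
Hits: 6.

6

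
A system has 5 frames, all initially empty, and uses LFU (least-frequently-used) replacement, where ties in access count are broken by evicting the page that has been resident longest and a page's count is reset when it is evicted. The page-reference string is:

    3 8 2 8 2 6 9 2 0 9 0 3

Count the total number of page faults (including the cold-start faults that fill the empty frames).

3: fault, frames (3)
8: fault, frames (3 8)
2: fault, frames (3 8 2)
8: hit
2: hit
6: fault, frames (3 8 2 6)
9: fault, frames (3 8 2 6 9)
2: hit
0: fault, evict 3, frames (8 2 6 9 0)
9: hit
0: hit
3: fault, evict 6, frames (8 2 9 0 3)
Page faults: 7.

7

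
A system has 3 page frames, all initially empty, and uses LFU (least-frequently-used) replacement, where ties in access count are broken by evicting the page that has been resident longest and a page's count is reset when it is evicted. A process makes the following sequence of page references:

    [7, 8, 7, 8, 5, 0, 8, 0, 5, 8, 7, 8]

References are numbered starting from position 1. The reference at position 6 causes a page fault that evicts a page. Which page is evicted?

5

pos 1: 7 -> miss, frames {7}
pos 2: 8 -> miss, frames {7,8}
pos 3: 7 -> hit
pos 4: 8 -> hit
pos 5: 5 -> miss, frames {7,8,5}
pos 6: 0 -> miss, evict 5, frames {7,8,0}
At position 6, page 5 is evicted.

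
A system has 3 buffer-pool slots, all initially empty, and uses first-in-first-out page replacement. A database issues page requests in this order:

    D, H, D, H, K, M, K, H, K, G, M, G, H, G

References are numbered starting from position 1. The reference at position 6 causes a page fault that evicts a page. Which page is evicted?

D

pos 1: D: miss, frames (D)
pos 2: H: miss, frames (D H)
pos 3: D: hit
pos 4: H: hit
pos 5: K: miss, frames (D H K)
pos 6: M: miss, evict D, frames (H K M)
At position 6, page D is evicted.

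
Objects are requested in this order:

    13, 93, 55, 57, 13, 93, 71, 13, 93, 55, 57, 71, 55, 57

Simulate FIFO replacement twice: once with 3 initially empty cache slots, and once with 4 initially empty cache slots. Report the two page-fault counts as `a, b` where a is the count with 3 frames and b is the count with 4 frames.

3 frames: F F F F F F F . . F F . . . → 9 faults.
4 frames: F F F F . . F F F F F F . . → 10 faults.
10 > 9: adding a frame increased faults — Belady's anomaly.

9, 10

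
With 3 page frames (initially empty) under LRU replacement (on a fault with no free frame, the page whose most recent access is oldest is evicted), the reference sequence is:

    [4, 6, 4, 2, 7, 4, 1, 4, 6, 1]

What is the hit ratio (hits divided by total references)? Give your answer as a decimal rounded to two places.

0.40

4 -> fault, frames [4]
6 -> fault, frames [4, 6]
4 -> hit
2 -> fault, frames [6, 4, 2]
7 -> fault, evict 6, frames [4, 2, 7]
4 -> hit
1 -> fault, evict 2, frames [7, 4, 1]
4 -> hit
6 -> fault, evict 7, frames [1, 4, 6]
1 -> hit
Hits: 4 of 10 references → 4/10 = 0.4000.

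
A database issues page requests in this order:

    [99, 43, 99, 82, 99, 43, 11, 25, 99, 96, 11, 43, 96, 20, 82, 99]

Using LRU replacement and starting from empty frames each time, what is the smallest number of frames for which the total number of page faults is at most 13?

3

f=1: 16 faults
f=2: 14 faults
f=3: 12 faults
f=4: 10 faults
f=5: 9 faults
f=6: 8 faults
f=7: 7 faults
Smallest f with faults ≤ 13 is 3.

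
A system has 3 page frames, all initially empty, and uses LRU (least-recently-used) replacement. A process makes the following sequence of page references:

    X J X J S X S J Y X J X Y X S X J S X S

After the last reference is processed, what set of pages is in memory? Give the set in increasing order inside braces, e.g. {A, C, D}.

X → miss, frames {X}
J → miss, frames {X,J}
X → hit
J → hit
S → miss, frames {X,J,S}
X → hit
S → hit
J → hit
Y → miss, evict X, frames {S,J,Y}
X → miss, evict S, frames {J,Y,X}
J → hit
X → hit
Y → hit
X → hit
S → miss, evict J, frames {Y,X,S}
X → hit
J → miss, evict Y, frames {S,X,J}
S → hit
X → hit
S → hit

{J, S, X}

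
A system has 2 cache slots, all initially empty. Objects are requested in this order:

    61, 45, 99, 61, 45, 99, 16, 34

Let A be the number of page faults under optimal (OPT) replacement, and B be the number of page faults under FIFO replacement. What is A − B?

Under OPT: F F F . F . F F → 6 faults.
Under FIFO: F F F F F F F F → 8 faults.
A − B = 6 − 8 = -2.

-2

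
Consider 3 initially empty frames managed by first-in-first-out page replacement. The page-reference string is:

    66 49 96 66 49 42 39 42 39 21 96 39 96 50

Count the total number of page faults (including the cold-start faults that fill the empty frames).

66 → miss, frames {66}
49 → miss, frames {66,49}
96 → miss, frames {66,49,96}
66 → hit
49 → hit
42 → miss, evict 66, frames {49,96,42}
39 → miss, evict 49, frames {96,42,39}
42 → hit
39 → hit
21 → miss, evict 96, frames {42,39,21}
96 → miss, evict 42, frames {39,21,96}
39 → hit
96 → hit
50 → miss, evict 39, frames {21,96,50}
Page faults: 8.

8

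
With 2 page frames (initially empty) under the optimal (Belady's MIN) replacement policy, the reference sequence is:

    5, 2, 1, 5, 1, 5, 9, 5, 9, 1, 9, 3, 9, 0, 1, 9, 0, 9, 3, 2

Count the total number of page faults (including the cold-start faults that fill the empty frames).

11

5: miss, frames {5}
2: miss, frames {5,2}
1: miss, evict 2, frames {5,1}
5: hit
1: hit
5: hit
9: miss, evict 1, frames {5,9}
5: hit
9: hit
1: miss, evict 5, frames {9,1}
9: hit
3: miss, evict 1, frames {9,3}
9: hit
0: miss, evict 3, frames {9,0}
1: miss, evict 0, frames {9,1}
9: hit
0: miss, evict 1, frames {9,0}
9: hit
3: miss, evict 0, frames {9,3}
2: miss, evict 3, frames {9,2}
Page faults: 11.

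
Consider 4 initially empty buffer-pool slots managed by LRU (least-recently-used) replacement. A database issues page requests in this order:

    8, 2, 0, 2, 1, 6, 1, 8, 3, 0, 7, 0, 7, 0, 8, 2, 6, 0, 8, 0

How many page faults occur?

11

8 → fault, frames {8}
2 → fault, frames {8,2}
0 → fault, frames {8,2,0}
2 → hit
1 → fault, frames {8,0,2,1}
6 → fault, evict 8, frames {0,2,1,6}
1 → hit
8 → fault, evict 0, frames {2,6,1,8}
3 → fault, evict 2, frames {6,1,8,3}
0 → fault, evict 6, frames {1,8,3,0}
7 → fault, evict 1, frames {8,3,0,7}
0 → hit
7 → hit
0 → hit
8 → hit
2 → fault, evict 3, frames {7,0,8,2}
6 → fault, evict 7, frames {0,8,2,6}
0 → hit
8 → hit
0 → hit
Page faults: 11.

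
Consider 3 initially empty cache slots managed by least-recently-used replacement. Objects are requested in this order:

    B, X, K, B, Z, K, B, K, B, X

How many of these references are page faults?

5

B → miss, frames (B)
X → miss, frames (B X)
K → miss, frames (B X K)
B → hit
Z → miss, evict X, frames (K B Z)
K → hit
B → hit
K → hit
B → hit
X → miss, evict Z, frames (K B X)
Page faults: 5.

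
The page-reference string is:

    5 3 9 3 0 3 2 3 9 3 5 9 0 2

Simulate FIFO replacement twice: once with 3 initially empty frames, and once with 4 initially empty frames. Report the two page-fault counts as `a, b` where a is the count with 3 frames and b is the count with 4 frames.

3 frames: F F F . F . F F F . F . F F → 10 faults.
4 frames: F F F . F . F . . . F . . . → 6 faults.
6 < 10: adding a frame reduced faults, as is typical.

10, 6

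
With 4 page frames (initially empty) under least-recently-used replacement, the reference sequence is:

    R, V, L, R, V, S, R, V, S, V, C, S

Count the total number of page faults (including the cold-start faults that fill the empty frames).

5

R → miss, frames [R]
V → miss, frames [R, V]
L → miss, frames [R, V, L]
R → hit
V → hit
S → miss, frames [L, R, V, S]
R → hit
V → hit
S → hit
V → hit
C → miss, evict L, frames [R, S, V, C]
S → hit
Page faults: 5.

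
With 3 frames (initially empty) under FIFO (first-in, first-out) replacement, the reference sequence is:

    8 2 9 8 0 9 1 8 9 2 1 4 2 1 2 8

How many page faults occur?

11

8 → fault, frames [8]
2 → fault, frames [8, 2]
9 → fault, frames [8, 2, 9]
8 → hit
0 → fault, evict 8, frames [2, 9, 0]
9 → hit
1 → fault, evict 2, frames [9, 0, 1]
8 → fault, evict 9, frames [0, 1, 8]
9 → fault, evict 0, frames [1, 8, 9]
2 → fault, evict 1, frames [8, 9, 2]
1 → fault, evict 8, frames [9, 2, 1]
4 → fault, evict 9, frames [2, 1, 4]
2 → hit
1 → hit
2 → hit
8 → fault, evict 2, frames [1, 4, 8]
Page faults: 11.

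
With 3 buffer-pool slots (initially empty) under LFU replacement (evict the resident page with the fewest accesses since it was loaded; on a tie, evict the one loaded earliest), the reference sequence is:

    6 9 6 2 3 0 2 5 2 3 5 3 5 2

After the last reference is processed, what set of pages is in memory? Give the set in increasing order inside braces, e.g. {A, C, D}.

{2, 5, 6}

6 -> fault, frames {6}
9 -> fault, frames {6,9}
6 -> hit
2 -> fault, frames {6,9,2}
3 -> fault, evict 9, frames {6,2,3}
0 -> fault, evict 2, frames {6,3,0}
2 -> fault, evict 3, frames {6,0,2}
5 -> fault, evict 0, frames {6,2,5}
2 -> hit
3 -> fault, evict 5, frames {6,2,3}
5 -> fault, evict 3, frames {6,2,5}
3 -> fault, evict 5, frames {6,2,3}
5 -> fault, evict 3, frames {6,2,5}
2 -> hit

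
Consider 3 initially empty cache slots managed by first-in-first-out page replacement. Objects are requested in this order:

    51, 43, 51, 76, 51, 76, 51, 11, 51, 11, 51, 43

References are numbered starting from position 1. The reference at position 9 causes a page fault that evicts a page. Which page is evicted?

43

pos 1: 51 -> miss, frames (51)
pos 2: 43 -> miss, frames (51 43)
pos 3: 51 -> hit
pos 4: 76 -> miss, frames (51 43 76)
pos 5: 51 -> hit
pos 6: 76 -> hit
pos 7: 51 -> hit
pos 8: 11 -> miss, evict 51, frames (43 76 11)
pos 9: 51 -> miss, evict 43, frames (76 11 51)
At position 9, page 43 is evicted.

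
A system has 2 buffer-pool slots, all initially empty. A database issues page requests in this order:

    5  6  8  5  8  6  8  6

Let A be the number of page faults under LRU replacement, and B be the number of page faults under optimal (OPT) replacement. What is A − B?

1

Under LRU: F F F F . F . . → 5 faults.
Under OPT: F F F . . F . . → 4 faults.
A − B = 5 − 4 = 1.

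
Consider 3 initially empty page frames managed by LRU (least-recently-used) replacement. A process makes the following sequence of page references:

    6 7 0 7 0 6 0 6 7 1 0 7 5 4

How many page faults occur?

7

6: fault, frames [6]
7: fault, frames [6, 7]
0: fault, frames [6, 7, 0]
7: hit
0: hit
6: hit
0: hit
6: hit
7: hit
1: fault, evict 0, frames [6, 7, 1]
0: fault, evict 6, frames [7, 1, 0]
7: hit
5: fault, evict 1, frames [0, 7, 5]
4: fault, evict 0, frames [7, 5, 4]
Page faults: 7.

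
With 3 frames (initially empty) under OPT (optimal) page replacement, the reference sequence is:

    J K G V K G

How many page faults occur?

4

J → miss, frames {J}
K → miss, frames {J,K}
G → miss, frames {J,K,G}
V → miss, evict J, frames {K,G,V}
K → hit
G → hit
Page faults: 4.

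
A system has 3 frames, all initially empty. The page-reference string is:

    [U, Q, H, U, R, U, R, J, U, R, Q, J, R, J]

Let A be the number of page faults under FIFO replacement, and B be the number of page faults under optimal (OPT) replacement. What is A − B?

2

Under FIFO: F F F . F F . F . . F . F . → 8 faults.
Under OPT: F F F . F . . F . . F . . . → 6 faults.
A − B = 8 − 6 = 2.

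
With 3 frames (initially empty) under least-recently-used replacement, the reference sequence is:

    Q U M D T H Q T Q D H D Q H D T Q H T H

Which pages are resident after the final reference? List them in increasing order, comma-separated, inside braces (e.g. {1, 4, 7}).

{H, Q, T}

Q -> fault, frames {Q}
U -> fault, frames {Q,U}
M -> fault, frames {Q,U,M}
D -> fault, evict Q, frames {U,M,D}
T -> fault, evict U, frames {M,D,T}
H -> fault, evict M, frames {D,T,H}
Q -> fault, evict D, frames {T,H,Q}
T -> hit
Q -> hit
D -> fault, evict H, frames {T,Q,D}
H -> fault, evict T, frames {Q,D,H}
D -> hit
Q -> hit
H -> hit
D -> hit
T -> fault, evict Q, frames {H,D,T}
Q -> fault, evict H, frames {D,T,Q}
H -> fault, evict D, frames {T,Q,H}
T -> hit
H -> hit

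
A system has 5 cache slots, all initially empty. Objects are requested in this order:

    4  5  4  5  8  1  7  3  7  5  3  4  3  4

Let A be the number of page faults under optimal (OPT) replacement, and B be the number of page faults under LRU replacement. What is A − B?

Under OPT: F F . . F F F F . . . . . . → 6 faults.
Under LRU: F F . . F F F F . . . F . . → 7 faults.
A − B = 6 − 7 = -1.

-1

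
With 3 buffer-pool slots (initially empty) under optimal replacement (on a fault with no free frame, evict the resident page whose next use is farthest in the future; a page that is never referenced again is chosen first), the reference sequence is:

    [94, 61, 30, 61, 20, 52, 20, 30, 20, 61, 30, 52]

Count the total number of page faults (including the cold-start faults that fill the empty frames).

6

94: fault, frames (94)
61: fault, frames (94 61)
30: fault, frames (94 61 30)
61: hit
20: fault, evict 94, frames (61 30 20)
52: fault, evict 61, frames (30 20 52)
20: hit
30: hit
20: hit
61: fault, evict 20, frames (30 52 61)
30: hit
52: hit
Page faults: 6.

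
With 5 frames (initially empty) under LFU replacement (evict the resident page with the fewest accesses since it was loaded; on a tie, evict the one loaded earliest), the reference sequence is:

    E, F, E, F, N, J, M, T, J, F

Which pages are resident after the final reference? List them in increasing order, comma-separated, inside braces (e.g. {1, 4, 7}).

E -> miss, frames {E}
F -> miss, frames {E,F}
E -> hit
F -> hit
N -> miss, frames {E,F,N}
J -> miss, frames {E,F,N,J}
M -> miss, frames {E,F,N,J,M}
T -> miss, evict N, frames {E,F,J,M,T}
J -> hit
F -> hit

{E, F, J, M, T}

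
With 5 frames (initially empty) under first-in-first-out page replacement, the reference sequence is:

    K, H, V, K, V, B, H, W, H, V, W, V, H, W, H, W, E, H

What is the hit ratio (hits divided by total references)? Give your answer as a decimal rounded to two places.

0.67

K -> miss, frames (K)
H -> miss, frames (K H)
V -> miss, frames (K H V)
K -> hit
V -> hit
B -> miss, frames (K H V B)
H -> hit
W -> miss, frames (K H V B W)
H -> hit
V -> hit
W -> hit
V -> hit
H -> hit
W -> hit
H -> hit
W -> hit
E -> miss, evict K, frames (H V B W E)
H -> hit
Hits: 12 of 18 references → 12/18 = 0.6667.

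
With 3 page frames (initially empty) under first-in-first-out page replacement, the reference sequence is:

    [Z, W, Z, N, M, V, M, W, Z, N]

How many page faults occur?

8

Z -> fault, frames {Z}
W -> fault, frames {Z,W}
Z -> hit
N -> fault, frames {Z,W,N}
M -> fault, evict Z, frames {W,N,M}
V -> fault, evict W, frames {N,M,V}
M -> hit
W -> fault, evict N, frames {M,V,W}
Z -> fault, evict M, frames {V,W,Z}
N -> fault, evict V, frames {W,Z,N}
Page faults: 8.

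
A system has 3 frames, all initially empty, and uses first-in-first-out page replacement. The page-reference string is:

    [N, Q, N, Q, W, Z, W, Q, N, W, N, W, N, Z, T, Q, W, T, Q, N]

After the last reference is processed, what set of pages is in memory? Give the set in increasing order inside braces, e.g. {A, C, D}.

{N, Q, W}

N → miss, frames [N]
Q → miss, frames [N, Q]
N → hit
Q → hit
W → miss, frames [N, Q, W]
Z → miss, evict N, frames [Q, W, Z]
W → hit
Q → hit
N → miss, evict Q, frames [W, Z, N]
W → hit
N → hit
W → hit
N → hit
Z → hit
T → miss, evict W, frames [Z, N, T]
Q → miss, evict Z, frames [N, T, Q]
W → miss, evict N, frames [T, Q, W]
T → hit
Q → hit
N → miss, evict T, frames [Q, W, N]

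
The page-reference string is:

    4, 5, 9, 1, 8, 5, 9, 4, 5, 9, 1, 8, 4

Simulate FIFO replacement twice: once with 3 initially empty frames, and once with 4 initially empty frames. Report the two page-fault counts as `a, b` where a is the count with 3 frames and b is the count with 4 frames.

10, 11

3 frames: F F F F F F F F . . F F . → 10 faults.
4 frames: F F F F F . . F F F F F F → 11 faults.
11 > 10: adding a frame increased faults — Belady's anomaly.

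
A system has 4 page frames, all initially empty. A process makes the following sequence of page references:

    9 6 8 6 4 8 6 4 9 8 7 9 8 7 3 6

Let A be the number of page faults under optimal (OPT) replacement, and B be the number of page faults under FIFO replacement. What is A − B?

-2

Under OPT: F F F . F . . . . . F . . . F . → 6 faults.
Under FIFO: F F F . F . . . . . F F . . F F → 8 faults.
A − B = 6 − 8 = -2.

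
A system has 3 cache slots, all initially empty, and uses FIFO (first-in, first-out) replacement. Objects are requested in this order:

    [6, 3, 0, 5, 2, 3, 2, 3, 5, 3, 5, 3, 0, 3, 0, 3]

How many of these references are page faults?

6 -> fault, frames (6)
3 -> fault, frames (6 3)
0 -> fault, frames (6 3 0)
5 -> fault, evict 6, frames (3 0 5)
2 -> fault, evict 3, frames (0 5 2)
3 -> fault, evict 0, frames (5 2 3)
2 -> hit
3 -> hit
5 -> hit
3 -> hit
5 -> hit
3 -> hit
0 -> fault, evict 5, frames (2 3 0)
3 -> hit
0 -> hit
3 -> hit
Page faults: 7.

7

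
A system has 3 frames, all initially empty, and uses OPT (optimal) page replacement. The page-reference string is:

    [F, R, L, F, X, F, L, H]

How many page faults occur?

F -> miss, frames [F]
R -> miss, frames [F, R]
L -> miss, frames [F, R, L]
F -> hit
X -> miss, evict R, frames [F, L, X]
F -> hit
L -> hit
H -> miss, evict X, frames [F, L, H]
Page faults: 5.

5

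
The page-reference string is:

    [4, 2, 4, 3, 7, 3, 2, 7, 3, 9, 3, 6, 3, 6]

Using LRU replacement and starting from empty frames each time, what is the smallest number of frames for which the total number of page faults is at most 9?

f=1: 14 faults
f=2: 9 faults
f=3: 7 faults
f=4: 6 faults
f=5: 6 faults
f=6: 6 faults
Smallest f with faults ≤ 9 is 2.

2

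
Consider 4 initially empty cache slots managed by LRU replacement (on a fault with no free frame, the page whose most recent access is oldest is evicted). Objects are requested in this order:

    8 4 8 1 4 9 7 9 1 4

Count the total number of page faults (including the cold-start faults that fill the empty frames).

8 → fault, frames [8]
4 → fault, frames [8, 4]
8 → hit
1 → fault, frames [4, 8, 1]
4 → hit
9 → fault, frames [8, 1, 4, 9]
7 → fault, evict 8, frames [1, 4, 9, 7]
9 → hit
1 → hit
4 → hit
Page faults: 5.

5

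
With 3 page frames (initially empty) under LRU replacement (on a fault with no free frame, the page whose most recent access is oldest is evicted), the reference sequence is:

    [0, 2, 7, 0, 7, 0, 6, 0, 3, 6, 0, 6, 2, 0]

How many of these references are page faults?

0 -> fault, frames [0]
2 -> fault, frames [0, 2]
7 -> fault, frames [0, 2, 7]
0 -> hit
7 -> hit
0 -> hit
6 -> fault, evict 2, frames [7, 0, 6]
0 -> hit
3 -> fault, evict 7, frames [6, 0, 3]
6 -> hit
0 -> hit
6 -> hit
2 -> fault, evict 3, frames [0, 6, 2]
0 -> hit
Page faults: 6.

6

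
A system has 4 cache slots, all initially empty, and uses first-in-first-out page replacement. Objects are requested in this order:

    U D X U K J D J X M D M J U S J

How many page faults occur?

U → miss, frames {U}
D → miss, frames {U,D}
X → miss, frames {U,D,X}
U → hit
K → miss, frames {U,D,X,K}
J → miss, evict U, frames {D,X,K,J}
D → hit
J → hit
X → hit
M → miss, evict D, frames {X,K,J,M}
D → miss, evict X, frames {K,J,M,D}
M → hit
J → hit
U → miss, evict K, frames {J,M,D,U}
S → miss, evict J, frames {M,D,U,S}
J → miss, evict M, frames {D,U,S,J}
Page faults: 10.

10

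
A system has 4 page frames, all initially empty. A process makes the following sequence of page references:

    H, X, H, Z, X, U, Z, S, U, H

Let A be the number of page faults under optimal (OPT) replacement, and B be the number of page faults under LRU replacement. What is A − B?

-1

Under OPT: F F . F . F . F . . → 5 faults.
Under LRU: F F . F . F . F . F → 6 faults.
A − B = 5 − 6 = -1.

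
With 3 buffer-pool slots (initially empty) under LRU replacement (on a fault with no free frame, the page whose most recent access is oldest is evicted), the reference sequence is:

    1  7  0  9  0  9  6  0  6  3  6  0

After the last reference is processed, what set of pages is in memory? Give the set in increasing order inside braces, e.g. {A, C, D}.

1 → miss, frames [1]
7 → miss, frames [1, 7]
0 → miss, frames [1, 7, 0]
9 → miss, evict 1, frames [7, 0, 9]
0 → hit
9 → hit
6 → miss, evict 7, frames [0, 9, 6]
0 → hit
6 → hit
3 → miss, evict 9, frames [0, 6, 3]
6 → hit
0 → hit

{0, 3, 6}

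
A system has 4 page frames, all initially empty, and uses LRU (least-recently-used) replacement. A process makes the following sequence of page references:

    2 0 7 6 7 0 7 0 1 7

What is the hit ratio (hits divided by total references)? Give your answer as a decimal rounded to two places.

0.50

2 -> miss, frames [2]
0 -> miss, frames [2, 0]
7 -> miss, frames [2, 0, 7]
6 -> miss, frames [2, 0, 7, 6]
7 -> hit
0 -> hit
7 -> hit
0 -> hit
1 -> miss, evict 2, frames [6, 7, 0, 1]
7 -> hit
Hits: 5 of 10 references → 5/10 = 0.5000.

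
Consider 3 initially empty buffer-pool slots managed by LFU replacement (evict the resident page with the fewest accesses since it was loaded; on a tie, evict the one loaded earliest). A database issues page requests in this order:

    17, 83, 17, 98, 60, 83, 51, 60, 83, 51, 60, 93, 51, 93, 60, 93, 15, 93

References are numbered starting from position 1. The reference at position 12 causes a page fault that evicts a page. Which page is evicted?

pos 1: 17 -> fault, frames (17)
pos 2: 83 -> fault, frames (17 83)
pos 3: 17 -> hit
pos 4: 98 -> fault, frames (17 83 98)
pos 5: 60 -> fault, evict 83, frames (17 98 60)
pos 6: 83 -> fault, evict 98, frames (17 60 83)
pos 7: 51 -> fault, evict 60, frames (17 83 51)
pos 8: 60 -> fault, evict 83, frames (17 51 60)
pos 9: 83 -> fault, evict 51, frames (17 60 83)
pos 10: 51 -> fault, evict 60, frames (17 83 51)
pos 11: 60 -> fault, evict 83, frames (17 51 60)
pos 12: 93 -> fault, evict 51, frames (17 60 93)
At position 12, page 51 is evicted.

51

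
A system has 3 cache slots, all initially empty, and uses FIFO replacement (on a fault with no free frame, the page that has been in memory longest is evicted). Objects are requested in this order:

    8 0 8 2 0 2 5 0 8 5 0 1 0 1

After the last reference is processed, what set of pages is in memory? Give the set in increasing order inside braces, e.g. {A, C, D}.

8 → fault, frames [8]
0 → fault, frames [8, 0]
8 → hit
2 → fault, frames [8, 0, 2]
0 → hit
2 → hit
5 → fault, evict 8, frames [0, 2, 5]
0 → hit
8 → fault, evict 0, frames [2, 5, 8]
5 → hit
0 → fault, evict 2, frames [5, 8, 0]
1 → fault, evict 5, frames [8, 0, 1]
0 → hit
1 → hit

{0, 1, 8}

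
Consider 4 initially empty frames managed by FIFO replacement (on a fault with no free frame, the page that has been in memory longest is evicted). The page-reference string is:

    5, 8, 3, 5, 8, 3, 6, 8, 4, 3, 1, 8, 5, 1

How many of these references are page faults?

5 -> fault, frames (5)
8 -> fault, frames (5 8)
3 -> fault, frames (5 8 3)
5 -> hit
8 -> hit
3 -> hit
6 -> fault, frames (5 8 3 6)
8 -> hit
4 -> fault, evict 5, frames (8 3 6 4)
3 -> hit
1 -> fault, evict 8, frames (3 6 4 1)
8 -> fault, evict 3, frames (6 4 1 8)
5 -> fault, evict 6, frames (4 1 8 5)
1 -> hit
Page faults: 8.

8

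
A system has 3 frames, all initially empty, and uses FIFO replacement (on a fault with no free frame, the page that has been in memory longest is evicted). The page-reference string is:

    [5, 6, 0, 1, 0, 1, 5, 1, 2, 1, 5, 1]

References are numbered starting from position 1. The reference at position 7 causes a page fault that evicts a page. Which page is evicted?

pos 1: 5 → fault, frames [5]
pos 2: 6 → fault, frames [5, 6]
pos 3: 0 → fault, frames [5, 6, 0]
pos 4: 1 → fault, evict 5, frames [6, 0, 1]
pos 5: 0 → hit
pos 6: 1 → hit
pos 7: 5 → fault, evict 6, frames [0, 1, 5]
At position 7, page 6 is evicted.

6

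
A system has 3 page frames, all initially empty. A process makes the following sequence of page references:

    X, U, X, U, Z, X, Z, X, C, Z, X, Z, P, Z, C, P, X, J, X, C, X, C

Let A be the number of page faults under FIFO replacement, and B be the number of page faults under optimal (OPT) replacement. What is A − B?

3

Under FIFO: F F . . F . . . F . F . F F F . F F . . . . → 10 faults.
Under OPT: F F . . F . . . F . . . F . . . F F . . . . → 7 faults.
A − B = 10 − 7 = 3.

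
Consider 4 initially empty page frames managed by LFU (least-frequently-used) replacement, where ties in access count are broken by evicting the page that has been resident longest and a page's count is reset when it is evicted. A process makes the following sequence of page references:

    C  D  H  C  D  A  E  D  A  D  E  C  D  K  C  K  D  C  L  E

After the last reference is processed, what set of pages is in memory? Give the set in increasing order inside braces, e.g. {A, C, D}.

C -> miss, frames [C]
D -> miss, frames [C, D]
H -> miss, frames [C, D, H]
C -> hit
D -> hit
A -> miss, frames [C, D, H, A]
E -> miss, evict H, frames [C, D, A, E]
D -> hit
A -> hit
D -> hit
E -> hit
C -> hit
D -> hit
K -> miss, evict A, frames [C, D, E, K]
C -> hit
K -> hit
D -> hit
C -> hit
L -> miss, evict E, frames [C, D, K, L]
E -> miss, evict L, frames [C, D, K, E]

{C, D, E, K}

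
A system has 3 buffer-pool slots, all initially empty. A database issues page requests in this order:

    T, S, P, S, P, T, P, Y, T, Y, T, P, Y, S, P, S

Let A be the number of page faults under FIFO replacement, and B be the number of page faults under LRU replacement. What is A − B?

2

Under FIFO: F F F . . . . F F . . . . F F . → 7 faults.
Under LRU: F F F . . . . F . . . . . F . . → 5 faults.
A − B = 7 − 5 = 2.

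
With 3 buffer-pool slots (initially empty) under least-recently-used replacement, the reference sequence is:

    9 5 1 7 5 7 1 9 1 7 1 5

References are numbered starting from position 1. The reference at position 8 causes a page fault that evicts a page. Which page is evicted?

5

pos 1: 9 -> miss, frames {9}
pos 2: 5 -> miss, frames {9,5}
pos 3: 1 -> miss, frames {9,5,1}
pos 4: 7 -> miss, evict 9, frames {5,1,7}
pos 5: 5 -> hit
pos 6: 7 -> hit
pos 7: 1 -> hit
pos 8: 9 -> miss, evict 5, frames {7,1,9}
At position 8, page 5 is evicted.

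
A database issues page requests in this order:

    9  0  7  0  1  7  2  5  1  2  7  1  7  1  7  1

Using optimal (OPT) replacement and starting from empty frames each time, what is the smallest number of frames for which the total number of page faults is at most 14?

2

f=1: 16 faults
f=2: 8 faults
f=3: 7 faults
f=4: 6 faults
f=5: 6 faults
f=6: 6 faults
Smallest f with faults ≤ 14 is 2.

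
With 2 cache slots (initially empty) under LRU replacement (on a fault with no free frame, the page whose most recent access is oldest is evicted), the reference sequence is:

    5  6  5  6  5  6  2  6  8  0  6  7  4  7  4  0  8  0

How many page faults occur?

5 → miss, frames [5]
6 → miss, frames [5, 6]
5 → hit
6 → hit
5 → hit
6 → hit
2 → miss, evict 5, frames [6, 2]
6 → hit
8 → miss, evict 2, frames [6, 8]
0 → miss, evict 6, frames [8, 0]
6 → miss, evict 8, frames [0, 6]
7 → miss, evict 0, frames [6, 7]
4 → miss, evict 6, frames [7, 4]
7 → hit
4 → hit
0 → miss, evict 7, frames [4, 0]
8 → miss, evict 4, frames [0, 8]
0 → hit
Page faults: 10.

10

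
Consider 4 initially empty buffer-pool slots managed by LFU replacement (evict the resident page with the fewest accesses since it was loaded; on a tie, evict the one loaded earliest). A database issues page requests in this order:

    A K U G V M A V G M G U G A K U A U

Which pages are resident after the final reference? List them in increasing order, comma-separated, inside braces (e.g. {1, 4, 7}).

{G, M, U, V}

A -> miss, frames [A]
K -> miss, frames [A, K]
U -> miss, frames [A, K, U]
G -> miss, frames [A, K, U, G]
V -> miss, evict A, frames [K, U, G, V]
M -> miss, evict K, frames [U, G, V, M]
A -> miss, evict U, frames [G, V, M, A]
V -> hit
G -> hit
M -> hit
G -> hit
U -> miss, evict A, frames [G, V, M, U]
G -> hit
A -> miss, evict U, frames [G, V, M, A]
K -> miss, evict A, frames [G, V, M, K]
U -> miss, evict K, frames [G, V, M, U]
A -> miss, evict U, frames [G, V, M, A]
U -> miss, evict A, frames [G, V, M, U]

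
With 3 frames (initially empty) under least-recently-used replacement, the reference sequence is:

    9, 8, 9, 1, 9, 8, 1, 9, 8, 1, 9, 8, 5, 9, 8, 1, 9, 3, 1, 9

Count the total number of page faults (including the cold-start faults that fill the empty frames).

9 -> fault, frames (9)
8 -> fault, frames (9 8)
9 -> hit
1 -> fault, frames (8 9 1)
9 -> hit
8 -> hit
1 -> hit
9 -> hit
8 -> hit
1 -> hit
9 -> hit
8 -> hit
5 -> fault, evict 1, frames (9 8 5)
9 -> hit
8 -> hit
1 -> fault, evict 5, frames (9 8 1)
9 -> hit
3 -> fault, evict 8, frames (1 9 3)
1 -> hit
9 -> hit
Page faults: 6.

6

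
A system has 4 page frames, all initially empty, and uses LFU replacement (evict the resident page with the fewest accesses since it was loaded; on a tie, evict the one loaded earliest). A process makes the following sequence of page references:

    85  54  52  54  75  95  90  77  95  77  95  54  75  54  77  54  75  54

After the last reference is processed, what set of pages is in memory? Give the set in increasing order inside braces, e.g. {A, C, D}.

{54, 75, 77, 95}

85 -> fault, frames {85}
54 -> fault, frames {85,54}
52 -> fault, frames {85,54,52}
54 -> hit
75 -> fault, frames {85,54,52,75}
95 -> fault, evict 85, frames {54,52,75,95}
90 -> fault, evict 52, frames {54,75,95,90}
77 -> fault, evict 75, frames {54,95,90,77}
95 -> hit
77 -> hit
95 -> hit
54 -> hit
75 -> fault, evict 90, frames {54,95,77,75}
54 -> hit
77 -> hit
54 -> hit
75 -> hit
54 -> hit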